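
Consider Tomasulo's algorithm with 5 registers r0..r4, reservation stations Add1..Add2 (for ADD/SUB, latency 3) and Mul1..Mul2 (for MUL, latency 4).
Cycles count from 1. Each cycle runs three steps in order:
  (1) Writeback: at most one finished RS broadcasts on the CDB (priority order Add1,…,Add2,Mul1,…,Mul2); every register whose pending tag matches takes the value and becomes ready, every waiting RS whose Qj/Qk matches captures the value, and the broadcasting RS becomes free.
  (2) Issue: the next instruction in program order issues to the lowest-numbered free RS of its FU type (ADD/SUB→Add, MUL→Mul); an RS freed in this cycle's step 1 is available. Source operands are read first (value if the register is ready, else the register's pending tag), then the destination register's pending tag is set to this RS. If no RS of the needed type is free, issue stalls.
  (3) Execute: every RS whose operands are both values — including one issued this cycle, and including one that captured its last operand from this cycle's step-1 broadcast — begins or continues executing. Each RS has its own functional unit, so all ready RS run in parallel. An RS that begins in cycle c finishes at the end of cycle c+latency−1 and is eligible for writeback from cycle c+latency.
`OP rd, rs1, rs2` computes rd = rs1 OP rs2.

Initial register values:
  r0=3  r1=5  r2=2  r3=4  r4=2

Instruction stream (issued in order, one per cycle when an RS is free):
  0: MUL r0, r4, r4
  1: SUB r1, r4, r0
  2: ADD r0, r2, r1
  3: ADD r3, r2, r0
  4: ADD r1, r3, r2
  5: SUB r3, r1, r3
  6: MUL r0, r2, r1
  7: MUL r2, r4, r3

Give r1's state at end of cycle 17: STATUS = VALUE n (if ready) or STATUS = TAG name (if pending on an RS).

STATUS = VALUE 4

c1: issue MUL r0<-Mul1 | r0:Mul1,r1:5,r2:2,r3:4,r4:2
c2: issue SUB r1<-Add1 | r0:Mul1,r1:Add1,r2:2,r3:4,r4:2
c3: issue ADD r0<-Add2 | r0:Add2,r1:Add1,r2:2,r3:4,r4:2
c4: stall | r0:Add2,r1:Add1,r2:2,r3:4,r4:2
c5: CDB Mul1=4; stall | r0:Add2,r1:Add1,r2:2,r3:4,r4:2
c6: stall | r0:Add2,r1:Add1,r2:2,r3:4,r4:2
c7: stall | r0:Add2,r1:Add1,r2:2,r3:4,r4:2
c8: CDB Add1=-2; issue ADD r3<-Add1 | r0:Add2,r1:-2,r2:2,r3:Add1,r4:2
c9: stall | r0:Add2,r1:-2,r2:2,r3:Add1,r4:2
c10: stall | r0:Add2,r1:-2,r2:2,r3:Add1,r4:2
c11: CDB Add2=0; issue ADD r1<-Add2 | r0:0,r1:Add2,r2:2,r3:Add1,r4:2
c12: stall | r0:0,r1:Add2,r2:2,r3:Add1,r4:2
c13: stall | r0:0,r1:Add2,r2:2,r3:Add1,r4:2
c14: CDB Add1=2; issue SUB r3<-Add1 | r0:0,r1:Add2,r2:2,r3:Add1,r4:2
c15: issue MUL r0<-Mul1 | r0:Mul1,r1:Add2,r2:2,r3:Add1,r4:2
c16: issue MUL r2<-Mul2 | r0:Mul1,r1:Add2,r2:Mul2,r3:Add1,r4:2
c17: CDB Add2=4 | r0:Mul1,r1:4,r2:Mul2,r3:Add1,r4:2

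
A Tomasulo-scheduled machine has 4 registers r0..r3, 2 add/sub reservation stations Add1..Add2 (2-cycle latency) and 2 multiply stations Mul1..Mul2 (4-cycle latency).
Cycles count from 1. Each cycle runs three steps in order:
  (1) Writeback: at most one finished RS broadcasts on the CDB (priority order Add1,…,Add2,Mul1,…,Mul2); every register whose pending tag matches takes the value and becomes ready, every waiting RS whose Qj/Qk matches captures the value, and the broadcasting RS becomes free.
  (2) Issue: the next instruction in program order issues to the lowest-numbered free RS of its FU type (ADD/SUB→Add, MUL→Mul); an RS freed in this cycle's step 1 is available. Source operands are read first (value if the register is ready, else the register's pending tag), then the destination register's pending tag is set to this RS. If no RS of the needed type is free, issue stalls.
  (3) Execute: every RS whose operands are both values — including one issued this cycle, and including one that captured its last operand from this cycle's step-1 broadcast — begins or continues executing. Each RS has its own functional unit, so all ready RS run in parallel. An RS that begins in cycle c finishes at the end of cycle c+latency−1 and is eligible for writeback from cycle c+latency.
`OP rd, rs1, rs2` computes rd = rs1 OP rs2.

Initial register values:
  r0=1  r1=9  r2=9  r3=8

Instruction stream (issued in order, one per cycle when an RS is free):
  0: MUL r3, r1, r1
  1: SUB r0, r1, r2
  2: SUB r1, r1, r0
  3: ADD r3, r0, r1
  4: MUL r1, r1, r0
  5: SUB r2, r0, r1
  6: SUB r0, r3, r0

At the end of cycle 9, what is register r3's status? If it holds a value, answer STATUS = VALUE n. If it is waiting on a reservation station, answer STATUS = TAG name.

  c1: issue MUL r3<-Mul1  regs: r0:1,r1:9,r2:9,r3:Mul1
  c2: issue SUB r0<-Add1  regs: r0:Add1,r1:9,r2:9,r3:Mul1
  c3: issue SUB r1<-Add2  regs: r0:Add1,r1:Add2,r2:9,r3:Mul1
  c4: CDB Add1=0; issue ADD r3<-Add1  regs: r0:0,r1:Add2,r2:9,r3:Add1
  c5: CDB Mul1=81; issue MUL r1<-Mul1  regs: r0:0,r1:Mul1,r2:9,r3:Add1
  c6: CDB Add2=9; issue SUB r2<-Add2  regs: r0:0,r1:Mul1,r2:Add2,r3:Add1
  c7: stall  regs: r0:0,r1:Mul1,r2:Add2,r3:Add1
  c8: CDB Add1=9; issue SUB r0<-Add1  regs: r0:Add1,r1:Mul1,r2:Add2,r3:9
  c9: -  regs: r0:Add1,r1:Mul1,r2:Add2,r3:9

STATUS = VALUE 9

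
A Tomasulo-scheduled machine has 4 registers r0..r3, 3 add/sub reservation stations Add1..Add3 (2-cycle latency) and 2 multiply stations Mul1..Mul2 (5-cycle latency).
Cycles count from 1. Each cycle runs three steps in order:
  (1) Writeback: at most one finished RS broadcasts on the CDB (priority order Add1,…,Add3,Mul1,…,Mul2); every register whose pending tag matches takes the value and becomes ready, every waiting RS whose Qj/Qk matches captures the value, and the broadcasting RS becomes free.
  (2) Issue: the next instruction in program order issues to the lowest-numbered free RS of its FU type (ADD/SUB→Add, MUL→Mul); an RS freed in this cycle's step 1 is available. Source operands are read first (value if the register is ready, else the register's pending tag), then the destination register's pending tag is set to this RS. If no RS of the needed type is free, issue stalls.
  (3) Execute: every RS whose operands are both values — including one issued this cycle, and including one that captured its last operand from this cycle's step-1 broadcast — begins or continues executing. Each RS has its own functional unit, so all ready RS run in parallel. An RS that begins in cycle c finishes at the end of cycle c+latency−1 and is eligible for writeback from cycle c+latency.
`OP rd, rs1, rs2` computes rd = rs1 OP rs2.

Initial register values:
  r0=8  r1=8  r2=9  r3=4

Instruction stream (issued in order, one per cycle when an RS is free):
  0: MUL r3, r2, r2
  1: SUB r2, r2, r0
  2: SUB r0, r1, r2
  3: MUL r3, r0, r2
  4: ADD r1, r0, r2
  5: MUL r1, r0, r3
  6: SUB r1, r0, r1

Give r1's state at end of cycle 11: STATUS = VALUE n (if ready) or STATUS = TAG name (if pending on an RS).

STATUS = TAG Add1

  c1: issue MUL r3<-Mul1  regs: r0:8,r1:8,r2:9,r3:Mul1
  c2: issue SUB r2<-Add1  regs: r0:8,r1:8,r2:Add1,r3:Mul1
  c3: issue SUB r0<-Add2  regs: r0:Add2,r1:8,r2:Add1,r3:Mul1
  c4: CDB Add1=1; issue MUL r3<-Mul2  regs: r0:Add2,r1:8,r2:1,r3:Mul2
  c5: issue ADD r1<-Add1  regs: r0:Add2,r1:Add1,r2:1,r3:Mul2
  c6: CDB Add2=7; stall  regs: r0:7,r1:Add1,r2:1,r3:Mul2
  c7: CDB Mul1=81; issue MUL r1<-Mul1  regs: r0:7,r1:Mul1,r2:1,r3:Mul2
  c8: CDB Add1=8; issue SUB r1<-Add1  regs: r0:7,r1:Add1,r2:1,r3:Mul2
  c9: -  regs: r0:7,r1:Add1,r2:1,r3:Mul2
  c10: -  regs: r0:7,r1:Add1,r2:1,r3:Mul2
  c11: CDB Mul2=7  regs: r0:7,r1:Add1,r2:1,r3:7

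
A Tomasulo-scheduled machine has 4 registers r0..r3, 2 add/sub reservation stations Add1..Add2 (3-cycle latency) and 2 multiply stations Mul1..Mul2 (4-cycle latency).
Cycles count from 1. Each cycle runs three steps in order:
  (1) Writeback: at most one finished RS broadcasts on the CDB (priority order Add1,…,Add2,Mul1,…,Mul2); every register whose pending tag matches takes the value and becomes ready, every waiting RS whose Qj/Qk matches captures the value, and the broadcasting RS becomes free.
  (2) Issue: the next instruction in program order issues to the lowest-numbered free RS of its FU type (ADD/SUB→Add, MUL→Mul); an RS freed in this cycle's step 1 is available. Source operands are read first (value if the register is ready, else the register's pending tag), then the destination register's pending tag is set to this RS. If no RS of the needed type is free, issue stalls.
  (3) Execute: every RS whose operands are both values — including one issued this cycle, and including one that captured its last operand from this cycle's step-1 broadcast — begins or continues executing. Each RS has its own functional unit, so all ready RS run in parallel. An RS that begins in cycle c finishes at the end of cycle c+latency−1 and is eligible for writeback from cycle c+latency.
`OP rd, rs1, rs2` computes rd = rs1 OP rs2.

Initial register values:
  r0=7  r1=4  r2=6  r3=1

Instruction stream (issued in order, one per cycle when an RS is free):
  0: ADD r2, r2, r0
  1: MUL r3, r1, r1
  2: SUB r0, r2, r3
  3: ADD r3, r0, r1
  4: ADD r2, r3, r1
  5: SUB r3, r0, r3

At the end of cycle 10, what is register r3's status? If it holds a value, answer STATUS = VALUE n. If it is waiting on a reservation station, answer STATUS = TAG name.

c1: issue ADD r2<-Add1 | r0:7,r1:4,r2:Add1,r3:1
c2: issue MUL r3<-Mul1 | r0:7,r1:4,r2:Add1,r3:Mul1
c3: issue SUB r0<-Add2 | r0:Add2,r1:4,r2:Add1,r3:Mul1
c4: CDB Add1=13; issue ADD r3<-Add1 | r0:Add2,r1:4,r2:13,r3:Add1
c5: stall | r0:Add2,r1:4,r2:13,r3:Add1
c6: CDB Mul1=16; stall | r0:Add2,r1:4,r2:13,r3:Add1
c7: stall | r0:Add2,r1:4,r2:13,r3:Add1
c8: stall | r0:Add2,r1:4,r2:13,r3:Add1
c9: CDB Add2=-3; issue ADD r2<-Add2 | r0:-3,r1:4,r2:Add2,r3:Add1
c10: stall | r0:-3,r1:4,r2:Add2,r3:Add1

STATUS = TAG Add1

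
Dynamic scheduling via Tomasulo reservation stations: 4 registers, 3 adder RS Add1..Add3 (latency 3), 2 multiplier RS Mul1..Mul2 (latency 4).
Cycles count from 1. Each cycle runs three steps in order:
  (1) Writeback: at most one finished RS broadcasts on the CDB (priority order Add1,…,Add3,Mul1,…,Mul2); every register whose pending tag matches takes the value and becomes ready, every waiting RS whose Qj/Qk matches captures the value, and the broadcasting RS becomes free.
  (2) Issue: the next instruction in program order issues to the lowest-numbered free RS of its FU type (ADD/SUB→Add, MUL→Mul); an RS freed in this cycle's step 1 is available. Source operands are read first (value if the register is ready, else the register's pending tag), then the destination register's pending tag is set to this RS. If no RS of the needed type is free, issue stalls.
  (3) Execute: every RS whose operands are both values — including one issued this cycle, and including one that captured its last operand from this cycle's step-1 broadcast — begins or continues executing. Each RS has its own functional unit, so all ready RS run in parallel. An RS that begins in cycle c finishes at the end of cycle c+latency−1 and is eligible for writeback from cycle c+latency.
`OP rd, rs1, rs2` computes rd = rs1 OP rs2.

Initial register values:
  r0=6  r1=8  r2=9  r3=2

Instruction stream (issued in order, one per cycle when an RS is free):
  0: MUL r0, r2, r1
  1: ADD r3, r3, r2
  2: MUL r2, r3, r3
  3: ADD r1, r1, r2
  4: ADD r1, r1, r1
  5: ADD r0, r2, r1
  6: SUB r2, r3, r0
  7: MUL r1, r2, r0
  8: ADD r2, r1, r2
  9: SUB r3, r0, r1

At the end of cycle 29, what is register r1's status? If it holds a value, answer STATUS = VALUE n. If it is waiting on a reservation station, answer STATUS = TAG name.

STATUS = VALUE -139472

cycle 1: issue MUL r0<-Mul1 // r0:Mul1,r1:8,r2:9,r3:2
cycle 2: issue ADD r3<-Add1 // r0:Mul1,r1:8,r2:9,r3:Add1
cycle 3: issue MUL r2<-Mul2 // r0:Mul1,r1:8,r2:Mul2,r3:Add1
cycle 4: issue ADD r1<-Add2 // r0:Mul1,r1:Add2,r2:Mul2,r3:Add1
cycle 5: CDB Add1=11; issue ADD r1<-Add1 // r0:Mul1,r1:Add1,r2:Mul2,r3:11
cycle 6: CDB Mul1=72; issue ADD r0<-Add3 // r0:Add3,r1:Add1,r2:Mul2,r3:11
cycle 7: stall // r0:Add3,r1:Add1,r2:Mul2,r3:11
cycle 8: stall // r0:Add3,r1:Add1,r2:Mul2,r3:11
cycle 9: CDB Mul2=121; stall // r0:Add3,r1:Add1,r2:121,r3:11
cycle 10: stall // r0:Add3,r1:Add1,r2:121,r3:11
cycle 11: stall // r0:Add3,r1:Add1,r2:121,r3:11
cycle 12: CDB Add2=129; issue SUB r2<-Add2 // r0:Add3,r1:Add1,r2:Add2,r3:11
cycle 13: issue MUL r1<-Mul1 // r0:Add3,r1:Mul1,r2:Add2,r3:11
cycle 14: stall // r0:Add3,r1:Mul1,r2:Add2,r3:11
cycle 15: CDB Add1=258; issue ADD r2<-Add1 // r0:Add3,r1:Mul1,r2:Add1,r3:11
cycle 16: stall // r0:Add3,r1:Mul1,r2:Add1,r3:11
cycle 17: stall // r0:Add3,r1:Mul1,r2:Add1,r3:11
cycle 18: CDB Add3=379; issue SUB r3<-Add3 // r0:379,r1:Mul1,r2:Add1,r3:Add3
cycle 19: - // r0:379,r1:Mul1,r2:Add1,r3:Add3
cycle 20: - // r0:379,r1:Mul1,r2:Add1,r3:Add3
cycle 21: CDB Add2=-368 // r0:379,r1:Mul1,r2:Add1,r3:Add3
cycle 22: - // r0:379,r1:Mul1,r2:Add1,r3:Add3
cycle 23: - // r0:379,r1:Mul1,r2:Add1,r3:Add3
cycle 24: - // r0:379,r1:Mul1,r2:Add1,r3:Add3
cycle 25: CDB Mul1=-139472 // r0:379,r1:-139472,r2:Add1,r3:Add3
cycle 26: - // r0:379,r1:-139472,r2:Add1,r3:Add3
cycle 27: - // r0:379,r1:-139472,r2:Add1,r3:Add3
cycle 28: CDB Add1=-139840 // r0:379,r1:-139472,r2:-139840,r3:Add3
cycle 29: CDB Add3=139851 // r0:379,r1:-139472,r2:-139840,r3:139851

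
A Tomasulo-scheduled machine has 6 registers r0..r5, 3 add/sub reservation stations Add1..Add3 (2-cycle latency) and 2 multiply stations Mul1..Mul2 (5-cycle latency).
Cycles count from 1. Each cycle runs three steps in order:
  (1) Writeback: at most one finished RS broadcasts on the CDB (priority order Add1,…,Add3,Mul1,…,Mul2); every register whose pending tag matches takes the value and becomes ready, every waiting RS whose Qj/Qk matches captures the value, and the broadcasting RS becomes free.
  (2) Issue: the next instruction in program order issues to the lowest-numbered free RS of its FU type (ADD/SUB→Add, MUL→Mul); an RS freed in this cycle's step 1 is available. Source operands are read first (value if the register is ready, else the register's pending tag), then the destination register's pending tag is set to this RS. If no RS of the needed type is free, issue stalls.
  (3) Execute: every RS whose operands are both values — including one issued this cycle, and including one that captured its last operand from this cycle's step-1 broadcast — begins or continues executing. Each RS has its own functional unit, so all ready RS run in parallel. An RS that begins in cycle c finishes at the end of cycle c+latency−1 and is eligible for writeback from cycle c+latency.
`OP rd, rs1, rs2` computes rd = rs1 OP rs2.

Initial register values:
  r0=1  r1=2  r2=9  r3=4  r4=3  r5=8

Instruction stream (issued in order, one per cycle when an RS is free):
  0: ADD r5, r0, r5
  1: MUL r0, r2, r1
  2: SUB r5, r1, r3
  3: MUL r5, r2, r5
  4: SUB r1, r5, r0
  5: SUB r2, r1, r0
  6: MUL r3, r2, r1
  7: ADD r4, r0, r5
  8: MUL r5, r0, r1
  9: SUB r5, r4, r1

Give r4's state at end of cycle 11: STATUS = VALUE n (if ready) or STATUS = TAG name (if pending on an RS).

  c1: issue ADD r5<-Add1  regs: r0:1,r1:2,r2:9,r3:4,r4:3,r5:Add1
  c2: issue MUL r0<-Mul1  regs: r0:Mul1,r1:2,r2:9,r3:4,r4:3,r5:Add1
  c3: CDB Add1=9; issue SUB r5<-Add1  regs: r0:Mul1,r1:2,r2:9,r3:4,r4:3,r5:Add1
  c4: issue MUL r5<-Mul2  regs: r0:Mul1,r1:2,r2:9,r3:4,r4:3,r5:Mul2
  c5: CDB Add1=-2; issue SUB r1<-Add1  regs: r0:Mul1,r1:Add1,r2:9,r3:4,r4:3,r5:Mul2
  c6: issue SUB r2<-Add2  regs: r0:Mul1,r1:Add1,r2:Add2,r3:4,r4:3,r5:Mul2
  c7: CDB Mul1=18; issue MUL r3<-Mul1  regs: r0:18,r1:Add1,r2:Add2,r3:Mul1,r4:3,r5:Mul2
  c8: issue ADD r4<-Add3  regs: r0:18,r1:Add1,r2:Add2,r3:Mul1,r4:Add3,r5:Mul2
  c9: stall  regs: r0:18,r1:Add1,r2:Add2,r3:Mul1,r4:Add3,r5:Mul2
  c10: CDB Mul2=-18; issue MUL r5<-Mul2  regs: r0:18,r1:Add1,r2:Add2,r3:Mul1,r4:Add3,r5:Mul2
  c11: stall  regs: r0:18,r1:Add1,r2:Add2,r3:Mul1,r4:Add3,r5:Mul2

STATUS = TAG Add3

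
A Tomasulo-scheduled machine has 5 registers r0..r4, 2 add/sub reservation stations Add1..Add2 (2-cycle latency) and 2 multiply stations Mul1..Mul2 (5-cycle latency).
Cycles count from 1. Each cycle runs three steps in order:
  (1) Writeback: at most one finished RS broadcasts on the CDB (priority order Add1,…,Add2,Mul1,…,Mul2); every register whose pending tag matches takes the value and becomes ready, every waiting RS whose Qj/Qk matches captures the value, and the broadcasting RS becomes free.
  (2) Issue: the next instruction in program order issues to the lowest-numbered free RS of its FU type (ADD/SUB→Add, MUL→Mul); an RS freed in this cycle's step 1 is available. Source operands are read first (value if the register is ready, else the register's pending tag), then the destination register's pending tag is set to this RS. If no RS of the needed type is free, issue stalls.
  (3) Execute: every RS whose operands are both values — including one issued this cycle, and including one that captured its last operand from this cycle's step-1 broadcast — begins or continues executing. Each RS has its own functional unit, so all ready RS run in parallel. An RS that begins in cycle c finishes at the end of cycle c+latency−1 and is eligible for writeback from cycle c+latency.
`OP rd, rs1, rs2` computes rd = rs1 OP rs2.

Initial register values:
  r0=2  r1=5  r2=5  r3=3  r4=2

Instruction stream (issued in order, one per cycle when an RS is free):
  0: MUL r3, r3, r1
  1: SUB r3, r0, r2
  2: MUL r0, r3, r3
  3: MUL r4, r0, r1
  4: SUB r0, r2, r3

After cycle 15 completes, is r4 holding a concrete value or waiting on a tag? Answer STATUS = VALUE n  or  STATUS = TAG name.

cycle 1: issue MUL r3<-Mul1 // r0:2,r1:5,r2:5,r3:Mul1,r4:2
cycle 2: issue SUB r3<-Add1 // r0:2,r1:5,r2:5,r3:Add1,r4:2
cycle 3: issue MUL r0<-Mul2 // r0:Mul2,r1:5,r2:5,r3:Add1,r4:2
cycle 4: CDB Add1=-3; stall // r0:Mul2,r1:5,r2:5,r3:-3,r4:2
cycle 5: stall // r0:Mul2,r1:5,r2:5,r3:-3,r4:2
cycle 6: CDB Mul1=15; issue MUL r4<-Mul1 // r0:Mul2,r1:5,r2:5,r3:-3,r4:Mul1
cycle 7: issue SUB r0<-Add1 // r0:Add1,r1:5,r2:5,r3:-3,r4:Mul1
cycle 8: - // r0:Add1,r1:5,r2:5,r3:-3,r4:Mul1
cycle 9: CDB Add1=8 // r0:8,r1:5,r2:5,r3:-3,r4:Mul1
cycle 10: CDB Mul2=9 // r0:8,r1:5,r2:5,r3:-3,r4:Mul1
cycle 11: - // r0:8,r1:5,r2:5,r3:-3,r4:Mul1
cycle 12: - // r0:8,r1:5,r2:5,r3:-3,r4:Mul1
cycle 13: - // r0:8,r1:5,r2:5,r3:-3,r4:Mul1
cycle 14: - // r0:8,r1:5,r2:5,r3:-3,r4:Mul1
cycle 15: CDB Mul1=45 // r0:8,r1:5,r2:5,r3:-3,r4:45

STATUS = VALUE 45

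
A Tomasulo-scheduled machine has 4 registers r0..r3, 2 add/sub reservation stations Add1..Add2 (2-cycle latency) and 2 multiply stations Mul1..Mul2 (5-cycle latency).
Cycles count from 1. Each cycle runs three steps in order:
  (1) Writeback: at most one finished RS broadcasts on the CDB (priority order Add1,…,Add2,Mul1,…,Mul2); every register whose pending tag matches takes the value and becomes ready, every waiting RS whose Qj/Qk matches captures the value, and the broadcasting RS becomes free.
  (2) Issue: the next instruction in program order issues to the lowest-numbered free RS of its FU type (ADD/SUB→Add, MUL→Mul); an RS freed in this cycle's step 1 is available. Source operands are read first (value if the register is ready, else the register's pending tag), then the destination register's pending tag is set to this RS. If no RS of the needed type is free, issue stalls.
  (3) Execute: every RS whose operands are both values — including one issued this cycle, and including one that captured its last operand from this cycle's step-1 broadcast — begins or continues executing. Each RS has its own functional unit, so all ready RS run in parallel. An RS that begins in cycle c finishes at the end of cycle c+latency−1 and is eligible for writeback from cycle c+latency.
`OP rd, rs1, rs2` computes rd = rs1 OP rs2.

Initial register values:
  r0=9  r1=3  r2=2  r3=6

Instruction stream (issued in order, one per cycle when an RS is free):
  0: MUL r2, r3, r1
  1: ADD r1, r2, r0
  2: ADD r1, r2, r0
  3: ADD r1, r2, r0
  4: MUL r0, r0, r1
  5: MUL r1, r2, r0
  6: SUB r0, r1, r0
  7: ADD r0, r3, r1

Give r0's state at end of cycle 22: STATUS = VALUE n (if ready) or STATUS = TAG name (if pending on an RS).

STATUS = TAG Add2

  c1: issue MUL r2<-Mul1  regs: r0:9,r1:3,r2:Mul1,r3:6
  c2: issue ADD r1<-Add1  regs: r0:9,r1:Add1,r2:Mul1,r3:6
  c3: issue ADD r1<-Add2  regs: r0:9,r1:Add2,r2:Mul1,r3:6
  c4: stall  regs: r0:9,r1:Add2,r2:Mul1,r3:6
  c5: stall  regs: r0:9,r1:Add2,r2:Mul1,r3:6
  c6: CDB Mul1=18; stall  regs: r0:9,r1:Add2,r2:18,r3:6
  c7: stall  regs: r0:9,r1:Add2,r2:18,r3:6
  c8: CDB Add1=27; issue ADD r1<-Add1  regs: r0:9,r1:Add1,r2:18,r3:6
  c9: CDB Add2=27; issue MUL r0<-Mul1  regs: r0:Mul1,r1:Add1,r2:18,r3:6
  c10: CDB Add1=27; issue MUL r1<-Mul2  regs: r0:Mul1,r1:Mul2,r2:18,r3:6
  c11: issue SUB r0<-Add1  regs: r0:Add1,r1:Mul2,r2:18,r3:6
  c12: issue ADD r0<-Add2  regs: r0:Add2,r1:Mul2,r2:18,r3:6
  c13: -  regs: r0:Add2,r1:Mul2,r2:18,r3:6
  c14: -  regs: r0:Add2,r1:Mul2,r2:18,r3:6
  c15: CDB Mul1=243  regs: r0:Add2,r1:Mul2,r2:18,r3:6
  c16: -  regs: r0:Add2,r1:Mul2,r2:18,r3:6
  c17: -  regs: r0:Add2,r1:Mul2,r2:18,r3:6
  c18: -  regs: r0:Add2,r1:Mul2,r2:18,r3:6
  c19: -  regs: r0:Add2,r1:Mul2,r2:18,r3:6
  c20: CDB Mul2=4374  regs: r0:Add2,r1:4374,r2:18,r3:6
  c21: -  regs: r0:Add2,r1:4374,r2:18,r3:6
  c22: CDB Add1=4131  regs: r0:Add2,r1:4374,r2:18,r3:6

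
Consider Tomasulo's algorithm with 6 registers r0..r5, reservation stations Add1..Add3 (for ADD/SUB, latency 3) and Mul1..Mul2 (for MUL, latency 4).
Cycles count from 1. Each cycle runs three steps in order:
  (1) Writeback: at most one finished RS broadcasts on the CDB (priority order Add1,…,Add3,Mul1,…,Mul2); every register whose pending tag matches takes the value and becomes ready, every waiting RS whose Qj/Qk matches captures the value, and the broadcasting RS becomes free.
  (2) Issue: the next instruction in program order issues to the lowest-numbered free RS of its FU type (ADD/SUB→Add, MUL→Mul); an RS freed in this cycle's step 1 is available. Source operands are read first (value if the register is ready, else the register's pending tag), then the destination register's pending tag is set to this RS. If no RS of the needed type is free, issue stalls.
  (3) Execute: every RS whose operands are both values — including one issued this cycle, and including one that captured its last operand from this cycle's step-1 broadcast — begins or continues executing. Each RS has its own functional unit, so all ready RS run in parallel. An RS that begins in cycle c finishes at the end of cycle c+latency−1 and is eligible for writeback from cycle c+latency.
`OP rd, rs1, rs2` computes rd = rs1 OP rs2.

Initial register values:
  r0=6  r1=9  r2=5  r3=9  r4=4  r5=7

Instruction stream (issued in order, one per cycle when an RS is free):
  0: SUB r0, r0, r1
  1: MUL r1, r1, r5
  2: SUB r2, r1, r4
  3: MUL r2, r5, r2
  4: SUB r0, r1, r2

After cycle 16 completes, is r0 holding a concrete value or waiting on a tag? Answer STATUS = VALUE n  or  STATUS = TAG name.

  c1: issue SUB r0<-Add1  regs: r0:Add1,r1:9,r2:5,r3:9,r4:4,r5:7
  c2: issue MUL r1<-Mul1  regs: r0:Add1,r1:Mul1,r2:5,r3:9,r4:4,r5:7
  c3: issue SUB r2<-Add2  regs: r0:Add1,r1:Mul1,r2:Add2,r3:9,r4:4,r5:7
  c4: CDB Add1=-3; issue MUL r2<-Mul2  regs: r0:-3,r1:Mul1,r2:Mul2,r3:9,r4:4,r5:7
  c5: issue SUB r0<-Add1  regs: r0:Add1,r1:Mul1,r2:Mul2,r3:9,r4:4,r5:7
  c6: CDB Mul1=63  regs: r0:Add1,r1:63,r2:Mul2,r3:9,r4:4,r5:7
  c7: -  regs: r0:Add1,r1:63,r2:Mul2,r3:9,r4:4,r5:7
  c8: -  regs: r0:Add1,r1:63,r2:Mul2,r3:9,r4:4,r5:7
  c9: CDB Add2=59  regs: r0:Add1,r1:63,r2:Mul2,r3:9,r4:4,r5:7
  c10: -  regs: r0:Add1,r1:63,r2:Mul2,r3:9,r4:4,r5:7
  c11: -  regs: r0:Add1,r1:63,r2:Mul2,r3:9,r4:4,r5:7
  c12: -  regs: r0:Add1,r1:63,r2:Mul2,r3:9,r4:4,r5:7
  c13: CDB Mul2=413  regs: r0:Add1,r1:63,r2:413,r3:9,r4:4,r5:7
  c14: -  regs: r0:Add1,r1:63,r2:413,r3:9,r4:4,r5:7
  c15: -  regs: r0:Add1,r1:63,r2:413,r3:9,r4:4,r5:7
  c16: CDB Add1=-350  regs: r0:-350,r1:63,r2:413,r3:9,r4:4,r5:7

STATUS = VALUE -350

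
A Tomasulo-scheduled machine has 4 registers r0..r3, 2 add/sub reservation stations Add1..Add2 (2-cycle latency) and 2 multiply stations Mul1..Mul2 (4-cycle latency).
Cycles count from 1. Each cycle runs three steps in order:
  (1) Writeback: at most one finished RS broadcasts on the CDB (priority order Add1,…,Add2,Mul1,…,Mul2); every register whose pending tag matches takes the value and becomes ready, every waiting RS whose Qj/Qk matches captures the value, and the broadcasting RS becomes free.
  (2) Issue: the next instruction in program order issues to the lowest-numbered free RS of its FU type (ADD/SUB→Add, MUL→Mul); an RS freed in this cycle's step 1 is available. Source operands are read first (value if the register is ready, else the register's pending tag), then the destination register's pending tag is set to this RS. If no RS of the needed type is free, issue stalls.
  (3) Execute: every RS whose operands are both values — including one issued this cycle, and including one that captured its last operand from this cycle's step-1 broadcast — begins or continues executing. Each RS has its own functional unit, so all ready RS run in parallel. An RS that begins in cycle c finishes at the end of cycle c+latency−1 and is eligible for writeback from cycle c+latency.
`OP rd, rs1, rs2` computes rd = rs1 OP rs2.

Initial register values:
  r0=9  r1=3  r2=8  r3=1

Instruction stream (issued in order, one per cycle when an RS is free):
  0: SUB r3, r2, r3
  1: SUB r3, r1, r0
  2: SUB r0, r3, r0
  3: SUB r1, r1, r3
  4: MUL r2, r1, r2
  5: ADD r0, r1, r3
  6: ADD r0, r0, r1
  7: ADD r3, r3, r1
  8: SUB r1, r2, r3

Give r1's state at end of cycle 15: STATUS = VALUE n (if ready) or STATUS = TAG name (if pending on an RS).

  c1: issue SUB r3<-Add1  regs: r0:9,r1:3,r2:8,r3:Add1
  c2: issue SUB r3<-Add2  regs: r0:9,r1:3,r2:8,r3:Add2
  c3: CDB Add1=7; issue SUB r0<-Add1  regs: r0:Add1,r1:3,r2:8,r3:Add2
  c4: CDB Add2=-6; issue SUB r1<-Add2  regs: r0:Add1,r1:Add2,r2:8,r3:-6
  c5: issue MUL r2<-Mul1  regs: r0:Add1,r1:Add2,r2:Mul1,r3:-6
  c6: CDB Add1=-15; issue ADD r0<-Add1  regs: r0:Add1,r1:Add2,r2:Mul1,r3:-6
  c7: CDB Add2=9; issue ADD r0<-Add2  regs: r0:Add2,r1:9,r2:Mul1,r3:-6
  c8: stall  regs: r0:Add2,r1:9,r2:Mul1,r3:-6
  c9: CDB Add1=3; issue ADD r3<-Add1  regs: r0:Add2,r1:9,r2:Mul1,r3:Add1
  c10: stall  regs: r0:Add2,r1:9,r2:Mul1,r3:Add1
  c11: CDB Add1=3; issue SUB r1<-Add1  regs: r0:Add2,r1:Add1,r2:Mul1,r3:3
  c12: CDB Add2=12  regs: r0:12,r1:Add1,r2:Mul1,r3:3
  c13: CDB Mul1=72  regs: r0:12,r1:Add1,r2:72,r3:3
  c14: -  regs: r0:12,r1:Add1,r2:72,r3:3
  c15: CDB Add1=69  regs: r0:12,r1:69,r2:72,r3:3

STATUS = VALUE 69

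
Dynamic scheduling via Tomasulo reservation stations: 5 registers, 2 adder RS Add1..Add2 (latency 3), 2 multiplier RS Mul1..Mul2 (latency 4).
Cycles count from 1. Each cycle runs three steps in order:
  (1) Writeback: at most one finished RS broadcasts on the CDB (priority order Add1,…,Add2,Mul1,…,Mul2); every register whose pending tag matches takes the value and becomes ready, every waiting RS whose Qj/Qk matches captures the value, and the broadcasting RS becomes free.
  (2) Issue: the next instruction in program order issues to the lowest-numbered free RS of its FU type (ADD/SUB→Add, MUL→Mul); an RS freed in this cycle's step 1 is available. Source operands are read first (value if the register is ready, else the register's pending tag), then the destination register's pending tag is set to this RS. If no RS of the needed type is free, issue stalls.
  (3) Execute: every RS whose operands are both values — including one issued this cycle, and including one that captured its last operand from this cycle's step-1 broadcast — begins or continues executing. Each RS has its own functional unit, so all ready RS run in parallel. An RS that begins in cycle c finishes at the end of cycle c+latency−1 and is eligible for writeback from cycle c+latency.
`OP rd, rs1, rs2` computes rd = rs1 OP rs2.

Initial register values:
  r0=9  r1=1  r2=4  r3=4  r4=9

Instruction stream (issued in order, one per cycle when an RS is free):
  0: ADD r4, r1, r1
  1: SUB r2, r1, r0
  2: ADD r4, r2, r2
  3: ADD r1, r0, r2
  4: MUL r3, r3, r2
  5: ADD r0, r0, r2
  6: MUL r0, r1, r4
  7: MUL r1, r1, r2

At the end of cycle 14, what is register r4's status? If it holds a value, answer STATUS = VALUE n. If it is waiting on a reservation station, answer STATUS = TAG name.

  c1: issue ADD r4<-Add1  regs: r0:9,r1:1,r2:4,r3:4,r4:Add1
  c2: issue SUB r2<-Add2  regs: r0:9,r1:1,r2:Add2,r3:4,r4:Add1
  c3: stall  regs: r0:9,r1:1,r2:Add2,r3:4,r4:Add1
  c4: CDB Add1=2; issue ADD r4<-Add1  regs: r0:9,r1:1,r2:Add2,r3:4,r4:Add1
  c5: CDB Add2=-8; issue ADD r1<-Add2  regs: r0:9,r1:Add2,r2:-8,r3:4,r4:Add1
  c6: issue MUL r3<-Mul1  regs: r0:9,r1:Add2,r2:-8,r3:Mul1,r4:Add1
  c7: stall  regs: r0:9,r1:Add2,r2:-8,r3:Mul1,r4:Add1
  c8: CDB Add1=-16; issue ADD r0<-Add1  regs: r0:Add1,r1:Add2,r2:-8,r3:Mul1,r4:-16
  c9: CDB Add2=1; issue MUL r0<-Mul2  regs: r0:Mul2,r1:1,r2:-8,r3:Mul1,r4:-16
  c10: CDB Mul1=-32; issue MUL r1<-Mul1  regs: r0:Mul2,r1:Mul1,r2:-8,r3:-32,r4:-16
  c11: CDB Add1=1  regs: r0:Mul2,r1:Mul1,r2:-8,r3:-32,r4:-16
  c12: -  regs: r0:Mul2,r1:Mul1,r2:-8,r3:-32,r4:-16
  c13: CDB Mul2=-16  regs: r0:-16,r1:Mul1,r2:-8,r3:-32,r4:-16
  c14: CDB Mul1=-8  regs: r0:-16,r1:-8,r2:-8,r3:-32,r4:-16

STATUS = VALUE -16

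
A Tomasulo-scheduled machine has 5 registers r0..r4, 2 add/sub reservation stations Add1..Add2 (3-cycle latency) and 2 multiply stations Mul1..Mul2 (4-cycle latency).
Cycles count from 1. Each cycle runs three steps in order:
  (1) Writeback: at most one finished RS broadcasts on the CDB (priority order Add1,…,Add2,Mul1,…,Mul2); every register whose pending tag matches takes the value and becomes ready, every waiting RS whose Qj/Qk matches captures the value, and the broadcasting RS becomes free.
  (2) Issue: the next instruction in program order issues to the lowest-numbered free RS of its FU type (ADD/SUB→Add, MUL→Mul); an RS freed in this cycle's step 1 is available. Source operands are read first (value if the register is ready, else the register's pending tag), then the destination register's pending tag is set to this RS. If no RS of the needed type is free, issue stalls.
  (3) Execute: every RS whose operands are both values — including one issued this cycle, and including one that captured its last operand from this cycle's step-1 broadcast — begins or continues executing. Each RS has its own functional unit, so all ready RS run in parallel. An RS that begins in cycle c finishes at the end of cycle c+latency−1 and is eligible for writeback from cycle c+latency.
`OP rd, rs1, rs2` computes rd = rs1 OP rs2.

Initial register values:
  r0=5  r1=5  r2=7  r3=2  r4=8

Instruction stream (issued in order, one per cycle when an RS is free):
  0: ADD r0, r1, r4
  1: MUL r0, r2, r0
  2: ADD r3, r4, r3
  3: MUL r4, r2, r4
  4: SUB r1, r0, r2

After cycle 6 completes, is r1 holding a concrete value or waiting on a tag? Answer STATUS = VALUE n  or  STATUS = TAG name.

c1: issue ADD r0<-Add1 | r0:Add1,r1:5,r2:7,r3:2,r4:8
c2: issue MUL r0<-Mul1 | r0:Mul1,r1:5,r2:7,r3:2,r4:8
c3: issue ADD r3<-Add2 | r0:Mul1,r1:5,r2:7,r3:Add2,r4:8
c4: CDB Add1=13; issue MUL r4<-Mul2 | r0:Mul1,r1:5,r2:7,r3:Add2,r4:Mul2
c5: issue SUB r1<-Add1 | r0:Mul1,r1:Add1,r2:7,r3:Add2,r4:Mul2
c6: CDB Add2=10 | r0:Mul1,r1:Add1,r2:7,r3:10,r4:Mul2

STATUS = TAG Add1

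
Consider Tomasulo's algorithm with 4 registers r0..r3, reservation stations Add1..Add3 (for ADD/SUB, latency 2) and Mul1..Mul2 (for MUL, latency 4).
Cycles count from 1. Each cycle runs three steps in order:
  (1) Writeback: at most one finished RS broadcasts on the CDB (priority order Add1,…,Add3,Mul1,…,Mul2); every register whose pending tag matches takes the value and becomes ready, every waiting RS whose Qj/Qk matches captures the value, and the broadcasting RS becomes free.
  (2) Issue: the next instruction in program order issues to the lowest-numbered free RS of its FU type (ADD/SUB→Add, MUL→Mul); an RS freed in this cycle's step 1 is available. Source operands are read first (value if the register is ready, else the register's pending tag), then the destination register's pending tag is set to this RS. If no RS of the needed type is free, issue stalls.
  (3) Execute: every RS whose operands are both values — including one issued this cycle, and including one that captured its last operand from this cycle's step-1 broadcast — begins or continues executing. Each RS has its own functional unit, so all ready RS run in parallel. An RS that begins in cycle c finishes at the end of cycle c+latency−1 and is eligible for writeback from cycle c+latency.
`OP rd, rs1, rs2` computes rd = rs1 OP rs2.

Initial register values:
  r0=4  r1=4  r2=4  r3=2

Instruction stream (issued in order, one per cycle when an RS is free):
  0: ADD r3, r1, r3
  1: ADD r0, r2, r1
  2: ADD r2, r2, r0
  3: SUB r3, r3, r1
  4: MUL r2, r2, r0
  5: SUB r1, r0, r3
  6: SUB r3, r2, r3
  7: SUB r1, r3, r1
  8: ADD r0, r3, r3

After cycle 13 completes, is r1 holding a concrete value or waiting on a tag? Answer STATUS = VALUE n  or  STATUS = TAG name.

  c1: issue ADD r3<-Add1  regs: r0:4,r1:4,r2:4,r3:Add1
  c2: issue ADD r0<-Add2  regs: r0:Add2,r1:4,r2:4,r3:Add1
  c3: CDB Add1=6; issue ADD r2<-Add1  regs: r0:Add2,r1:4,r2:Add1,r3:6
  c4: CDB Add2=8; issue SUB r3<-Add2  regs: r0:8,r1:4,r2:Add1,r3:Add2
  c5: issue MUL r2<-Mul1  regs: r0:8,r1:4,r2:Mul1,r3:Add2
  c6: CDB Add1=12; issue SUB r1<-Add1  regs: r0:8,r1:Add1,r2:Mul1,r3:Add2
  c7: CDB Add2=2; issue SUB r3<-Add2  regs: r0:8,r1:Add1,r2:Mul1,r3:Add2
  c8: issue SUB r1<-Add3  regs: r0:8,r1:Add3,r2:Mul1,r3:Add2
  c9: CDB Add1=6; issue ADD r0<-Add1  regs: r0:Add1,r1:Add3,r2:Mul1,r3:Add2
  c10: CDB Mul1=96  regs: r0:Add1,r1:Add3,r2:96,r3:Add2
  c11: -  regs: r0:Add1,r1:Add3,r2:96,r3:Add2
  c12: CDB Add2=94  regs: r0:Add1,r1:Add3,r2:96,r3:94
  c13: -  regs: r0:Add1,r1:Add3,r2:96,r3:94

STATUS = TAG Add3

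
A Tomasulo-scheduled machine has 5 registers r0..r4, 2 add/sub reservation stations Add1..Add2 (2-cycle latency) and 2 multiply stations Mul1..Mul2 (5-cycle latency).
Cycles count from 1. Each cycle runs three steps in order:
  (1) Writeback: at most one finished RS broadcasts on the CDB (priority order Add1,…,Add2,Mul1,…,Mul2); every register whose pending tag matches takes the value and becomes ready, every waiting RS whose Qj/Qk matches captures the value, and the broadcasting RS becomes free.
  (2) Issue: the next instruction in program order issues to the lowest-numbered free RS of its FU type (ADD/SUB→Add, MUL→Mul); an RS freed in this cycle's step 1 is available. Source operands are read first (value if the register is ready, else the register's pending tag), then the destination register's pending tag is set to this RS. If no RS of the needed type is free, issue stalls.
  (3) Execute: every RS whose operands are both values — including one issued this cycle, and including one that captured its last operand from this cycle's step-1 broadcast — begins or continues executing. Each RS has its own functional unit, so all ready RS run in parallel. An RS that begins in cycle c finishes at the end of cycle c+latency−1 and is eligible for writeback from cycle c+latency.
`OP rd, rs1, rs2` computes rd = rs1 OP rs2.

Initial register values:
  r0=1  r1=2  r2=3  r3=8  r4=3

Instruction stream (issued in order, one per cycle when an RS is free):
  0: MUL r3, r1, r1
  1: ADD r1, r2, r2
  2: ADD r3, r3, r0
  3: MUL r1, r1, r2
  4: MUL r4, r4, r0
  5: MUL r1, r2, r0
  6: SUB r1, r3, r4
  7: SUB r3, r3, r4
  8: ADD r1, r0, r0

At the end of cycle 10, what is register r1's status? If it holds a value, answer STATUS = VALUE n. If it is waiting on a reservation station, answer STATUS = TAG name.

STATUS = TAG Add1

cycle 1: issue MUL r3<-Mul1 // r0:1,r1:2,r2:3,r3:Mul1,r4:3
cycle 2: issue ADD r1<-Add1 // r0:1,r1:Add1,r2:3,r3:Mul1,r4:3
cycle 3: issue ADD r3<-Add2 // r0:1,r1:Add1,r2:3,r3:Add2,r4:3
cycle 4: CDB Add1=6; issue MUL r1<-Mul2 // r0:1,r1:Mul2,r2:3,r3:Add2,r4:3
cycle 5: stall // r0:1,r1:Mul2,r2:3,r3:Add2,r4:3
cycle 6: CDB Mul1=4; issue MUL r4<-Mul1 // r0:1,r1:Mul2,r2:3,r3:Add2,r4:Mul1
cycle 7: stall // r0:1,r1:Mul2,r2:3,r3:Add2,r4:Mul1
cycle 8: CDB Add2=5; stall // r0:1,r1:Mul2,r2:3,r3:5,r4:Mul1
cycle 9: CDB Mul2=18; issue MUL r1<-Mul2 // r0:1,r1:Mul2,r2:3,r3:5,r4:Mul1
cycle 10: issue SUB r1<-Add1 // r0:1,r1:Add1,r2:3,r3:5,r4:Mul1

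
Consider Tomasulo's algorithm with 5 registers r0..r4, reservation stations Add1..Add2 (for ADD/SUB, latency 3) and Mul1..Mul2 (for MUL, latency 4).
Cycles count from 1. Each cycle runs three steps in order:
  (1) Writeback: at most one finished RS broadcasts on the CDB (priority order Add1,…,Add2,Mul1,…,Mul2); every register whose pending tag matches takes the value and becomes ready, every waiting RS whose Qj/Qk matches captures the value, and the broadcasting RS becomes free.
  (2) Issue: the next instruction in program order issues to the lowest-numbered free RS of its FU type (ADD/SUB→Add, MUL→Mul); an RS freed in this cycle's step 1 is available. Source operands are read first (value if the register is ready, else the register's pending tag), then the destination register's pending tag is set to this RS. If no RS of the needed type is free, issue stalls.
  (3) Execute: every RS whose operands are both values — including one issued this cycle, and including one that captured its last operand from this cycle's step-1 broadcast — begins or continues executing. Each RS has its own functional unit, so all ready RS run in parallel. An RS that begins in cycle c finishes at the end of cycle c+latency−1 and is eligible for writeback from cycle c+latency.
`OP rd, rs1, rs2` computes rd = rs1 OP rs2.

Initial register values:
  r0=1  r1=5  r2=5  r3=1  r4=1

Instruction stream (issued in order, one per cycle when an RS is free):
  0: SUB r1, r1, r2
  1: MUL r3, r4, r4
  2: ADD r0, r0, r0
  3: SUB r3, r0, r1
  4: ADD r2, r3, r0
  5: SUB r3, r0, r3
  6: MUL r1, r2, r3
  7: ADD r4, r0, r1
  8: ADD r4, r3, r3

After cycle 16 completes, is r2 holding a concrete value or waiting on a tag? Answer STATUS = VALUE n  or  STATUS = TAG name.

cycle 1: issue SUB r1<-Add1 // r0:1,r1:Add1,r2:5,r3:1,r4:1
cycle 2: issue MUL r3<-Mul1 // r0:1,r1:Add1,r2:5,r3:Mul1,r4:1
cycle 3: issue ADD r0<-Add2 // r0:Add2,r1:Add1,r2:5,r3:Mul1,r4:1
cycle 4: CDB Add1=0; issue SUB r3<-Add1 // r0:Add2,r1:0,r2:5,r3:Add1,r4:1
cycle 5: stall // r0:Add2,r1:0,r2:5,r3:Add1,r4:1
cycle 6: CDB Add2=2; issue ADD r2<-Add2 // r0:2,r1:0,r2:Add2,r3:Add1,r4:1
cycle 7: CDB Mul1=1; stall // r0:2,r1:0,r2:Add2,r3:Add1,r4:1
cycle 8: stall // r0:2,r1:0,r2:Add2,r3:Add1,r4:1
cycle 9: CDB Add1=2; issue SUB r3<-Add1 // r0:2,r1:0,r2:Add2,r3:Add1,r4:1
cycle 10: issue MUL r1<-Mul1 // r0:2,r1:Mul1,r2:Add2,r3:Add1,r4:1
cycle 11: stall // r0:2,r1:Mul1,r2:Add2,r3:Add1,r4:1
cycle 12: CDB Add1=0; issue ADD r4<-Add1 // r0:2,r1:Mul1,r2:Add2,r3:0,r4:Add1
cycle 13: CDB Add2=4; issue ADD r4<-Add2 // r0:2,r1:Mul1,r2:4,r3:0,r4:Add2
cycle 14: - // r0:2,r1:Mul1,r2:4,r3:0,r4:Add2
cycle 15: - // r0:2,r1:Mul1,r2:4,r3:0,r4:Add2
cycle 16: CDB Add2=0 // r0:2,r1:Mul1,r2:4,r3:0,r4:0

STATUS = VALUE 4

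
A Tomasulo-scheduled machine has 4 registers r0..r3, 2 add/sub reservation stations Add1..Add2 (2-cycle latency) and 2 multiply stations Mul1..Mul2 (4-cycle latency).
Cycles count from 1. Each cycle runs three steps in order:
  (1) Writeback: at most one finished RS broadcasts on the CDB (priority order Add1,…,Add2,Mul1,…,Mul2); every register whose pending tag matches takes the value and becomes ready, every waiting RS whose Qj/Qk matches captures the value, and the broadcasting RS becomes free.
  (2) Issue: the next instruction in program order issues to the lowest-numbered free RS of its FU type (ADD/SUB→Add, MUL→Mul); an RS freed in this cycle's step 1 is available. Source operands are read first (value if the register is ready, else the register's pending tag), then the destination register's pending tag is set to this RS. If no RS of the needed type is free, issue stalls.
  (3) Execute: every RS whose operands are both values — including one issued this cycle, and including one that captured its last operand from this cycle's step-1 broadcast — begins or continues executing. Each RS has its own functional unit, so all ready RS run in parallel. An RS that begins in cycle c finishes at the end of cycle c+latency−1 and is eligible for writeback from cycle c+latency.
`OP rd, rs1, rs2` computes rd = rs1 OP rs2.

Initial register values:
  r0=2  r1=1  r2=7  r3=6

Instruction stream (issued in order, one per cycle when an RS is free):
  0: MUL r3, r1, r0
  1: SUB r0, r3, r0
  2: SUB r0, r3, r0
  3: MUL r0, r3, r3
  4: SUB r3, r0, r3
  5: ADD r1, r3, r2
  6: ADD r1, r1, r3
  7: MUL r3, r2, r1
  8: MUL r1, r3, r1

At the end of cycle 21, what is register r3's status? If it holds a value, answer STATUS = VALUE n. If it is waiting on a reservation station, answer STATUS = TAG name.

STATUS = VALUE 77

  c1: issue MUL r3<-Mul1  regs: r0:2,r1:1,r2:7,r3:Mul1
  c2: issue SUB r0<-Add1  regs: r0:Add1,r1:1,r2:7,r3:Mul1
  c3: issue SUB r0<-Add2  regs: r0:Add2,r1:1,r2:7,r3:Mul1
  c4: issue MUL r0<-Mul2  regs: r0:Mul2,r1:1,r2:7,r3:Mul1
  c5: CDB Mul1=2; stall  regs: r0:Mul2,r1:1,r2:7,r3:2
  c6: stall  regs: r0:Mul2,r1:1,r2:7,r3:2
  c7: CDB Add1=0; issue SUB r3<-Add1  regs: r0:Mul2,r1:1,r2:7,r3:Add1
  c8: stall  regs: r0:Mul2,r1:1,r2:7,r3:Add1
  c9: CDB Add2=2; issue ADD r1<-Add2  regs: r0:Mul2,r1:Add2,r2:7,r3:Add1
  c10: CDB Mul2=4; stall  regs: r0:4,r1:Add2,r2:7,r3:Add1
  c11: stall  regs: r0:4,r1:Add2,r2:7,r3:Add1
  c12: CDB Add1=2; issue ADD r1<-Add1  regs: r0:4,r1:Add1,r2:7,r3:2
  c13: issue MUL r3<-Mul1  regs: r0:4,r1:Add1,r2:7,r3:Mul1
  c14: CDB Add2=9; issue MUL r1<-Mul2  regs: r0:4,r1:Mul2,r2:7,r3:Mul1
  c15: -  regs: r0:4,r1:Mul2,r2:7,r3:Mul1
  c16: CDB Add1=11  regs: r0:4,r1:Mul2,r2:7,r3:Mul1
  c17: -  regs: r0:4,r1:Mul2,r2:7,r3:Mul1
  c18: -  regs: r0:4,r1:Mul2,r2:7,r3:Mul1
  c19: -  regs: r0:4,r1:Mul2,r2:7,r3:Mul1
  c20: CDB Mul1=77  regs: r0:4,r1:Mul2,r2:7,r3:77
  c21: -  regs: r0:4,r1:Mul2,r2:7,r3:77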